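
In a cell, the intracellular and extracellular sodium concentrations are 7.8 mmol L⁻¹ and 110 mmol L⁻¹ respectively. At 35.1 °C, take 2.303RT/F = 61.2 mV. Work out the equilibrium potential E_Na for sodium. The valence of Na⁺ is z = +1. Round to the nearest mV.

70 mV

E = (61.2/z) · log₁₀([Na⁺]_out/[Na⁺]_in) with z = +1.
= (61.2/1) · log₁₀(110/7.8) = 61.20 · log₁₀(14.1)
= 61.20 · (1.1493) = 70.34 mV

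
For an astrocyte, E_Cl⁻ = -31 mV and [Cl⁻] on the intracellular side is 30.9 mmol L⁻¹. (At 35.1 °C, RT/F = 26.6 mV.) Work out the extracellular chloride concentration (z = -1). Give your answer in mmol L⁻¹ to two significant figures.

99 mmol L⁻¹

Nernst: E = (26.6/-1) · ln([out]/[in]), so ln([out]/[in]) = -31.0 × -1 / 26.6 = 1.1654.
[out]/[in] = e^(1.1654) = 3.207.
[out] = 3.207 × 30.9 = 99.1 mmol L⁻¹.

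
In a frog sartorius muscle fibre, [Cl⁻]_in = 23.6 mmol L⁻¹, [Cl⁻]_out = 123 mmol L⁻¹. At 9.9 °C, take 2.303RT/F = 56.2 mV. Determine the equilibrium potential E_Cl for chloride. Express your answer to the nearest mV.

E = (56.2/z) · log₁₀([Cl⁻]_out/[Cl⁻]_in) with z = -1.
For an anion, dividing by z = -1 reverses the sign.
= (56.2/-1) · log₁₀(123/23.6) = -56.20 · log₁₀(5.212)
= -56.20 · (0.7170) = -40.30 mV

-40 mV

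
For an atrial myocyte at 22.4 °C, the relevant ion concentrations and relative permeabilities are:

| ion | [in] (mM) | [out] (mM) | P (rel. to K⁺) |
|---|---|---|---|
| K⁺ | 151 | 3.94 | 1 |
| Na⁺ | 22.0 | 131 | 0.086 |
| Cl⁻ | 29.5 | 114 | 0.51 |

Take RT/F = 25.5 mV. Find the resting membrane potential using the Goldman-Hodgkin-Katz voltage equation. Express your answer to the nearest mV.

Vm = 25.5 · ln[(Σ P·[cation]ₒ + Σ P·[anion]ᵢ) / (Σ P·[cation]ᵢ + Σ P·[anion]ₒ)]
Numerator = 1×3.94 + 0.086×131 + 0.51×29.5 = 30.25
Denominator = 1×151 + 0.086×22.0 + 0.51×114 = 211
Vm = 25.5 · ln(0.14335) = 25.5 × (-1.9425) = -49.53 mV

-50 mV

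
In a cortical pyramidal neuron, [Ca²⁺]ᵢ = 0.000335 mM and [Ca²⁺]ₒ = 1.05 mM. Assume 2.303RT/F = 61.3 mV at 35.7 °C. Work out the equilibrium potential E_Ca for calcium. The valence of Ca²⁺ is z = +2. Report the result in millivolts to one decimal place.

107.2 mV

E = (61.3/z) · log₁₀([Ca²⁺]_out/[Ca²⁺]_in) with z = +2.
= (61.3/2) · log₁₀(1.05/0.000335) = 30.65 · log₁₀(3134)
= 30.65 · (3.4961) = 107.16 mV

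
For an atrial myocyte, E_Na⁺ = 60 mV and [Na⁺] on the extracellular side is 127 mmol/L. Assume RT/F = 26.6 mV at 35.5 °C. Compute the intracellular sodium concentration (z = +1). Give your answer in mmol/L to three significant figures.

Nernst: E = (26.6/1) · ln([out]/[in]), so ln([out]/[in]) = 60.0 × 1 / 26.6 = 2.2556.
[out]/[in] = e^(2.2556) = 9.541.
[in] = 127 / 9.541 = 13.31 mmol/L.

13.3 mmol/L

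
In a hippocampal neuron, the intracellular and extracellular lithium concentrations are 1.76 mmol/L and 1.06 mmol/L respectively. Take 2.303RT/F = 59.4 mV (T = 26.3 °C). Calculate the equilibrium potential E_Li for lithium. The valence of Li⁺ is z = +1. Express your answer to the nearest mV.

E = (59.4/z) · log₁₀([Li⁺]_out/[Li⁺]_in) with z = +1.
= (59.4/1) · log₁₀(1.06/1.76) = 59.40 · log₁₀(0.6023)
= 59.40 · (-0.2202) = -13.08 mV

-13 mV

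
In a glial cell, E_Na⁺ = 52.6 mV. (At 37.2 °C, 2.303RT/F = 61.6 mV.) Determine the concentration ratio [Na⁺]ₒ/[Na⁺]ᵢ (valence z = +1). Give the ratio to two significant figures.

log₁₀([out]/[in]) = E·z/(61.6) = 52.6 × 1 / 61.6 = 0.8539
[out]/[in] = 10^(0.8539) = 7.143

7.1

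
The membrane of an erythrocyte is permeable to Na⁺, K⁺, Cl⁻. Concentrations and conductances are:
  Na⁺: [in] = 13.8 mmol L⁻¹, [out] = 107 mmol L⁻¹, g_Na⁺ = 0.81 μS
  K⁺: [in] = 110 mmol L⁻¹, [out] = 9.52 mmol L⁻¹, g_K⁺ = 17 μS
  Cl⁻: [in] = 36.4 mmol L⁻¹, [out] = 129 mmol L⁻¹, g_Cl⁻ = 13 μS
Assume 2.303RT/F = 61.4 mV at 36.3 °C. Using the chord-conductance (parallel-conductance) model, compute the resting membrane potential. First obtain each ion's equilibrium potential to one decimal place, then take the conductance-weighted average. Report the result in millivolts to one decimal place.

-48.8 mV

E_Na⁺ = (61.4/1)·log₁₀(107/13.8) = 54.6 mV
E_K⁺ = (61.4/1)·log₁₀(9.52/110) = -65.3 mV
E_Cl⁻ = (61.4/-1)·log₁₀(129/36.4) = -33.7 mV
Vm = (Σ gᵢEᵢ)/(Σ gᵢ) = (0.81·54.6 + 17·-65.3 + 13·-33.7) / (0.81 + 17 + 13)
= -1503.97 / 30.81 = -48.81 mV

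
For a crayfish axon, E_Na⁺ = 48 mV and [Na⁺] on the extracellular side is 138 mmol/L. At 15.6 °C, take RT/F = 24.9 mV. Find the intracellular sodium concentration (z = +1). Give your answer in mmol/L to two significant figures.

20 mmol/L

Nernst: E = (24.9/1) · ln([out]/[in]), so ln([out]/[in]) = 48.0 × 1 / 24.9 = 1.9277.
[out]/[in] = e^(1.9277) = 6.874.
[in] = 138 / 6.874 = 20.08 mmol/L.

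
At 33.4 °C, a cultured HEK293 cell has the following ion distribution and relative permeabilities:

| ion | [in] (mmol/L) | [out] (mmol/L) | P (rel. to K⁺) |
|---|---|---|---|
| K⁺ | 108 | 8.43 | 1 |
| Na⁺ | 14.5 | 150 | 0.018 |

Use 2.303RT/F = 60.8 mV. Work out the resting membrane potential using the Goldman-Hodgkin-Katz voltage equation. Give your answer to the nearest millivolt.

-60 mV

Vm = 60.8 · log₁₀[(Σ P·[cation]ₒ + Σ P·[anion]ᵢ) / (Σ P·[cation]ᵢ + Σ P·[anion]ₒ)]
Numerator = 1×8.43 + 0.018×150 = 11.13
Denominator = 1×108 + 0.018×14.5 = 108.3
Vm = 60.8 · log₁₀(0.10281) = 60.8 × (-0.9880) = -60.07 mV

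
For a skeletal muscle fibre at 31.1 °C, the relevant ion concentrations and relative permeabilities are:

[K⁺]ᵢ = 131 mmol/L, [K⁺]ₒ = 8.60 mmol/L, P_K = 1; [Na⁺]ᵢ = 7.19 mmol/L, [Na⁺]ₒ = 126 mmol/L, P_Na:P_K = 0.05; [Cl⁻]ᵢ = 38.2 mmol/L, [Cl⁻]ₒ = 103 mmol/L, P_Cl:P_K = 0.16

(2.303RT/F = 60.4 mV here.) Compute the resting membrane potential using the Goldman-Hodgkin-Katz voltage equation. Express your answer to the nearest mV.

Vm = 60.4 · log₁₀[(Σ P·[cation]ₒ + Σ P·[anion]ᵢ) / (Σ P·[cation]ᵢ + Σ P·[anion]ₒ)]
Numerator = 1×8.60 + 0.05×126 + 0.16×38.2 = 21.01
Denominator = 1×131 + 0.05×7.19 + 0.16×103 = 147.8
Vm = 60.4 · log₁₀(0.14213) = 60.4 × (-0.8473) = -51.18 mV

-51 mV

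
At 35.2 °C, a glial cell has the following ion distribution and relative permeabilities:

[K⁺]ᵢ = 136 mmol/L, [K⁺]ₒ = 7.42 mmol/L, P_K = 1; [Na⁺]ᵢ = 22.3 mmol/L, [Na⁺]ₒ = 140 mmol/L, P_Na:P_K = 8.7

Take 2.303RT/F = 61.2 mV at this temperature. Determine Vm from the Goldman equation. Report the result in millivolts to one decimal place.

34.9 mV

Vm = 61.2 · log₁₀[(Σ P·[cation]ₒ + Σ P·[anion]ᵢ) / (Σ P·[cation]ᵢ + Σ P·[anion]ₒ)]
Numerator = 1×7.42 + 8.7×140 = 1225
Denominator = 1×136 + 8.7×22.3 = 330
Vm = 61.2 · log₁₀(3.7133) = 61.2 × (0.5698) = 34.87 mV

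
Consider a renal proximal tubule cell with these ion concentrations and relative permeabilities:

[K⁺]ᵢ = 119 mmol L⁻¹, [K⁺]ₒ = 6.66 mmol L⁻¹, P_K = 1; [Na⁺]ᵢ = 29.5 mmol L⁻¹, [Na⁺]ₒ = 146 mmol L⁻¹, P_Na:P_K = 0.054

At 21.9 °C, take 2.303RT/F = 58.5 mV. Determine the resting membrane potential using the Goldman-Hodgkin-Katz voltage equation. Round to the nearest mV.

-54 mV

Vm = 58.5 · log₁₀[(Σ P·[cation]ₒ + Σ P·[anion]ᵢ) / (Σ P·[cation]ᵢ + Σ P·[anion]ₒ)]
Numerator = 1×6.66 + 0.054×146 = 14.54
Denominator = 1×119 + 0.054×29.5 = 120.6
Vm = 58.5 · log₁₀(0.1206) = 58.5 × (-0.9186) = -53.74 mV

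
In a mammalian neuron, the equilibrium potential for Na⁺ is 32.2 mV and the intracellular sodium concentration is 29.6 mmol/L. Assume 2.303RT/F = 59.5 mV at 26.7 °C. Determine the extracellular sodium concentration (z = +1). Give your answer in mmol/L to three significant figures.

Nernst: E = (59.5/1) · log₁₀([out]/[in]), so log₁₀([out]/[in]) = 32.2 × 1 / 59.5 = 0.5412.
[out]/[in] = 10^(0.5412) = 3.477.
[out] = 3.477 × 29.6 = 102.9 mmol/L.

103 mmol/L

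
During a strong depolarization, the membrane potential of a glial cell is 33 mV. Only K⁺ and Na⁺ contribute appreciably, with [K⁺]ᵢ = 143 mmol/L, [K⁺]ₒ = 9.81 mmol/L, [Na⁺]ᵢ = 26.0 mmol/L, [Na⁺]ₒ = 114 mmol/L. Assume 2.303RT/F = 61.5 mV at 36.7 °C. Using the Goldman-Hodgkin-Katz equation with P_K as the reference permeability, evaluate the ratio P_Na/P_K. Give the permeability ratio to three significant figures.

Let α = P_Na/P_K. GHK: Vm = 61.5·log₁₀[(Kₒ + α·Naₒ)/(Kᵢ + α·Naᵢ)].
10^(Vm/61.5) = 10^(33.0/61.5) = 3.4402
So 3.4402·(Kᵢ + α·Naᵢ) = Kₒ + α·Naₒ → α = (3.4402·143.0 − 9.81) / (114.0 − 3.4402·26.0)
α = (492 − 9.81) / (114.0 − 89.45) = 482.1/24.55 = 19.64

19.6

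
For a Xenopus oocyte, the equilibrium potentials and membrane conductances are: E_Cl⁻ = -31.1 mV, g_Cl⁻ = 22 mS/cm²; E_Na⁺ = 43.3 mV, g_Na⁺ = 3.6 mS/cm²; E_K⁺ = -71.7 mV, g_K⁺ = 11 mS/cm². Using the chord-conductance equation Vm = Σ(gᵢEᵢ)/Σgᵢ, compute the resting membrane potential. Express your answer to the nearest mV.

Σ gᵢEᵢ = 22·(-31.1) + 3.6·(43.3) + 11·(-71.7) = -1317.02
Σ gᵢ = 22 + 3.6 + 11 = 36.6
Vm = -1317.02 / 36.6 = -35.98 mV

-36 mV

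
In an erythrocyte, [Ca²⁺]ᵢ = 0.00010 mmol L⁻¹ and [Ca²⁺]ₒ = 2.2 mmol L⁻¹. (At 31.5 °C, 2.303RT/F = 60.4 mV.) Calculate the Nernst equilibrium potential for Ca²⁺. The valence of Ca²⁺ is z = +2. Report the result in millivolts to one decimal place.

E = (60.4/z) · log₁₀([Ca²⁺]_out/[Ca²⁺]_in) with z = +2.
= (60.4/2) · log₁₀(2.2/0.00010) = 30.20 · log₁₀(2.2e+04)
= 30.20 · (4.3424) = 131.14 mV

131.1 mV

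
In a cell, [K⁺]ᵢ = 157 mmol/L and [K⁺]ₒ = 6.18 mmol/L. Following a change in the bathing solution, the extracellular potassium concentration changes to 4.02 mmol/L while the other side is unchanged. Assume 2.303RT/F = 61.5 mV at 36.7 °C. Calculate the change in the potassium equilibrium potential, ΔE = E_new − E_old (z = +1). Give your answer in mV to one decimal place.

-11.5 mV

E_old = (61.5/1)·log₁₀(6.18/157) = -86.40 mV
E_new = (61.5/1)·log₁₀(4.02/157) = -97.89 mV
ΔE = -97.89 − (-86.40) = -11.49 mV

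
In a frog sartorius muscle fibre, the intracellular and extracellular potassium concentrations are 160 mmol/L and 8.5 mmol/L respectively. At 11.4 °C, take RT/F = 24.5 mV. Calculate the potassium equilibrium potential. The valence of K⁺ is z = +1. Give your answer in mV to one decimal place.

-71.9 mV

E = (24.5/z) · ln([K⁺]_out/[K⁺]_in) with z = +1.
= (24.5/1) · ln(8.5/160) = 24.50 · ln(0.05312)
= 24.50 · (-2.9351) = -71.91 mV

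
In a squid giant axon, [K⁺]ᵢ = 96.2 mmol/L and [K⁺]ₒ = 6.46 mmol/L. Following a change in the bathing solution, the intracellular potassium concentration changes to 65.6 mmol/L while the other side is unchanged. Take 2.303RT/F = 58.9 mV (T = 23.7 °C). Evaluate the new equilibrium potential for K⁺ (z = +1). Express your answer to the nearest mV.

After the shift: [K⁺]_out = 6.46, [K⁺]_in = 65.6 mmol/L.
E_new = (58.9/1)·log₁₀(6.46/65.6) = 58.90 · (-1.0067) = -59.29 mV

-59 mV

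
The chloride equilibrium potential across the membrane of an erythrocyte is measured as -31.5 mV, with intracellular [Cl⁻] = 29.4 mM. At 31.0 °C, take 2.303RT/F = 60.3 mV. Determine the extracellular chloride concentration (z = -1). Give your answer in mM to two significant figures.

98 mM

Nernst: E = (60.3/-1) · log₁₀([out]/[in]), so log₁₀([out]/[in]) = -31.5 × -1 / 60.3 = 0.5224.
[out]/[in] = 10^(0.5224) = 3.33.
[out] = 3.33 × 29.4 = 97.89 mM.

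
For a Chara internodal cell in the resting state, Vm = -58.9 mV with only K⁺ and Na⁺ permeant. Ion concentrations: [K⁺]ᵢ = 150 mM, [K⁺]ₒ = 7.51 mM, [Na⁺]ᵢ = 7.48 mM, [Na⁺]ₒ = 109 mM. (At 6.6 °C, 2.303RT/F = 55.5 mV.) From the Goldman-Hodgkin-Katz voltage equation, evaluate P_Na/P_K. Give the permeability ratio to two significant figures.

0.051

Let α = P_Na/P_K. GHK: Vm = 55.5·log₁₀[(Kₒ + α·Naₒ)/(Kᵢ + α·Naᵢ)].
10^(Vm/55.5) = 10^(-58.9/55.5) = 0.086844
So 0.086844·(Kᵢ + α·Naᵢ) = Kₒ + α·Naₒ → α = (0.086844·150.0 − 7.51) / (109.0 − 0.086844·7.48)
α = (13.03 − 7.51) / (109.0 − 0.6496) = 5.517/108.4 = 0.05091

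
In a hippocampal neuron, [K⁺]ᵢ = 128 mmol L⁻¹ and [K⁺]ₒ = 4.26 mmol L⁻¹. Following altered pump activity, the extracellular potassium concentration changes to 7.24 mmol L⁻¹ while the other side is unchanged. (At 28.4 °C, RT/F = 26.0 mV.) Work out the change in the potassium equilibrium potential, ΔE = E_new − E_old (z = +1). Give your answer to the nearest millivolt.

E_old = (26.0/1)·ln(4.26/128) = -88.47 mV
E_new = (26.0/1)·ln(7.24/128) = -74.68 mV
ΔE = -74.68 − (-88.47) = 13.79 mV

14 mV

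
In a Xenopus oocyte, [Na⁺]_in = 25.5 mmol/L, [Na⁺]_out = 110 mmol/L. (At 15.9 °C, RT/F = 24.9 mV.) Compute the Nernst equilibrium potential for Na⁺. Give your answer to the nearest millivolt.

36 mV

E = (24.9/z) · ln([Na⁺]_out/[Na⁺]_in) with z = +1.
= (24.9/1) · ln(110/25.5) = 24.90 · ln(4.314)
= 24.90 · (1.4618) = 36.40 mV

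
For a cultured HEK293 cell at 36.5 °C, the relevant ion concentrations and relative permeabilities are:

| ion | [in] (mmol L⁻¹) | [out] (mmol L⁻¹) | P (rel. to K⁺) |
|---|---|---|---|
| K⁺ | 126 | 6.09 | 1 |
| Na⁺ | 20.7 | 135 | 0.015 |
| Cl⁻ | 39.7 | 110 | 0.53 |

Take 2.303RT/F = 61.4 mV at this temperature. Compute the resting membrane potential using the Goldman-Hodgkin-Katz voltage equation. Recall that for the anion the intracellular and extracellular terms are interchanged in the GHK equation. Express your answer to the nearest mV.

-49 mV

Vm = 61.4 · log₁₀[(Σ P·[cation]ₒ + Σ P·[anion]ᵢ) / (Σ P·[cation]ᵢ + Σ P·[anion]ₒ)]
Numerator = 1×6.09 + 0.015×135 + 0.53×39.7 = 29.16
Denominator = 1×126 + 0.015×20.7 + 0.53×110 = 184.6
Vm = 61.4 · log₁₀(0.15793) = 61.4 × (-0.8015) = -49.21 mV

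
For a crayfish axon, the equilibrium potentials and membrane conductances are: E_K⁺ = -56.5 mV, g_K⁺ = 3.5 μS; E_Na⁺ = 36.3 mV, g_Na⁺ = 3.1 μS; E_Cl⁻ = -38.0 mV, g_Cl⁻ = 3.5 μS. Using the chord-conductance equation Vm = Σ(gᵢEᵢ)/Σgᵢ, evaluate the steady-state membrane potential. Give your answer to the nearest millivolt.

-22 mV

Σ gᵢEᵢ = 3.5·(-56.5) + 3.1·(36.3) + 3.5·(-38.0) = -218.22
Σ gᵢ = 3.5 + 3.1 + 3.5 = 10.1
Vm = -218.22 / 10.1 = -21.61 mV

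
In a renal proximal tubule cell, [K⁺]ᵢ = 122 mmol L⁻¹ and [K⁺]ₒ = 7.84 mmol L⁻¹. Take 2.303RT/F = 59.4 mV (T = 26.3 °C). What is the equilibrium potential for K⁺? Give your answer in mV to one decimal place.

-70.8 mV

E = (59.4/z) · log₁₀([K⁺]_out/[K⁺]_in) with z = +1.
= (59.4/1) · log₁₀(7.84/122) = 59.40 · log₁₀(0.06426)
= 59.40 · (-1.1920) = -70.81 mV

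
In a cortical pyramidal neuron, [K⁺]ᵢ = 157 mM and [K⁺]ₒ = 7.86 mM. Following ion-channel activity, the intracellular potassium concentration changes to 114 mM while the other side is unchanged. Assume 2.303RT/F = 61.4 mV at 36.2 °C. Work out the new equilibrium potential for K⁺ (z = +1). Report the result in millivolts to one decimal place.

-71.3 mV

After the shift: [K⁺]_out = 7.86, [K⁺]_in = 114 mM.
E_new = (61.4/1)·log₁₀(7.86/114) = 61.40 · (-1.1615) = -71.32 mV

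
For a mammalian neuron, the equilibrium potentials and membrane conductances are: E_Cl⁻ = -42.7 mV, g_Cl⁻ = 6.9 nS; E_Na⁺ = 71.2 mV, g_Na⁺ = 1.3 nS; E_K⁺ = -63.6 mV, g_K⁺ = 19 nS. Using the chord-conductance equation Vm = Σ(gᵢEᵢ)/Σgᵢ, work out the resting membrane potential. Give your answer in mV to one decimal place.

-51.9 mV

Σ gᵢEᵢ = 6.9·(-42.7) + 1.3·(71.2) + 19·(-63.6) = -1410.47
Σ gᵢ = 6.9 + 1.3 + 19 = 27.2
Vm = -1410.47 / 27.2 = -51.86 mV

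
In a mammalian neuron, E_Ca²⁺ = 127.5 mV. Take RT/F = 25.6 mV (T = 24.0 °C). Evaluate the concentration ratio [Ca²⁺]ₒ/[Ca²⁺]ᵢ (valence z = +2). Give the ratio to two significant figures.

21000

ln([out]/[in]) = E·z/(25.6) = 127.5 × 2 / 25.6 = 9.9609
[out]/[in] = e^(9.9609) = 2.118e+04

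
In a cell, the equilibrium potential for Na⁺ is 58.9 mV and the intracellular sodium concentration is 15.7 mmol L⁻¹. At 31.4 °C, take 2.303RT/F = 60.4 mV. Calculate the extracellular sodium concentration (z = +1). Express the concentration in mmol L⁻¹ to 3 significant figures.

148 mmol L⁻¹

Nernst: E = (60.4/1) · log₁₀([out]/[in]), so log₁₀([out]/[in]) = 58.9 × 1 / 60.4 = 0.9752.
[out]/[in] = 10^(0.9752) = 9.444.
[out] = 9.444 × 15.7 = 148.3 mmol L⁻¹.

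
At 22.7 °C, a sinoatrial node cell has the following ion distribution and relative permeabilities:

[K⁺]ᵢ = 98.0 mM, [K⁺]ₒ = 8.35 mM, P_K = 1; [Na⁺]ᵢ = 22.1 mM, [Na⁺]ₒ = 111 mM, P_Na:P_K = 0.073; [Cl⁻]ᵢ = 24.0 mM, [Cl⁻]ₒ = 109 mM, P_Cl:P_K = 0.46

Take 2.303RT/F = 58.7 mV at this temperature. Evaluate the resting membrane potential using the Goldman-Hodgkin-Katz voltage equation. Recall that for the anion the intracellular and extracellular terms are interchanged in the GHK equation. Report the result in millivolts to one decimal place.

-43.2 mV

Vm = 58.7 · log₁₀[(Σ P·[cation]ₒ + Σ P·[anion]ᵢ) / (Σ P·[cation]ᵢ + Σ P·[anion]ₒ)]
Numerator = 1×8.35 + 0.073×111 + 0.46×24.0 = 27.49
Denominator = 1×98.0 + 0.073×22.1 + 0.46×109 = 149.8
Vm = 58.7 · log₁₀(0.18359) = 58.7 × (-0.7362) = -43.21 mV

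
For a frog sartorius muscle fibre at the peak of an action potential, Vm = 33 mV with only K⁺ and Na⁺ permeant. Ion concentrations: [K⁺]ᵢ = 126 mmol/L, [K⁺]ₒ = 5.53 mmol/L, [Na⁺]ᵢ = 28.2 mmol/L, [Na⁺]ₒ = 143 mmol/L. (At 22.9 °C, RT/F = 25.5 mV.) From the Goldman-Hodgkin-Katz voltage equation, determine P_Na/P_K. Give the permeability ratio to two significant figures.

11

Let α = P_Na/P_K. GHK: Vm = 25.5·ln[(Kₒ + α·Naₒ)/(Kᵢ + α·Naᵢ)].
e^(Vm/25.5) = e^(33.0/25.5) = 3.6478
So 3.6478·(Kᵢ + α·Naᵢ) = Kₒ + α·Naₒ → α = (3.6478·126.0 − 5.53) / (143.0 − 3.6478·28.2)
α = (459.6 − 5.53) / (143.0 − 102.9) = 454.1/40.13 = 11.31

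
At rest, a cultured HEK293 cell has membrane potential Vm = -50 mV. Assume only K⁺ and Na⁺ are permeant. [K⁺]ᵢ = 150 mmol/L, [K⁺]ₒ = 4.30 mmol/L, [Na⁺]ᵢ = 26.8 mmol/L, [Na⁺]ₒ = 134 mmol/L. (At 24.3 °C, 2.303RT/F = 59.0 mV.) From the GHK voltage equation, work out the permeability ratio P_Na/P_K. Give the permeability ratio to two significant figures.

0.13

Let α = P_Na/P_K. GHK: Vm = 59.0·log₁₀[(Kₒ + α·Naₒ)/(Kᵢ + α·Naᵢ)].
10^(Vm/59.0) = 10^(-50.0/59.0) = 0.14208
So 0.14208·(Kᵢ + α·Naᵢ) = Kₒ + α·Naₒ → α = (0.14208·150.0 − 4.3) / (134.0 − 0.14208·26.8)
α = (21.31 − 4.3) / (134.0 − 3.808) = 17.01/130.2 = 0.1307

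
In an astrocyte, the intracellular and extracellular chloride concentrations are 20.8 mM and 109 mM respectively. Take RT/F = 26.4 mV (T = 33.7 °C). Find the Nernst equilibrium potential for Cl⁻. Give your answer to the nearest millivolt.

E = (26.4/z) · ln([Cl⁻]_out/[Cl⁻]_in) with z = -1.
For an anion, dividing by z = -1 reverses the sign.
= (26.4/-1) · ln(109/20.8) = -26.40 · ln(5.24)
= -26.40 · (1.6564) = -43.73 mV

-44 mV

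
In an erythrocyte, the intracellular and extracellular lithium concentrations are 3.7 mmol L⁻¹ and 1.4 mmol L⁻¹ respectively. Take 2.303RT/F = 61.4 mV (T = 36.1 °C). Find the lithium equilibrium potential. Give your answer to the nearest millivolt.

E = (61.4/z) · log₁₀([Li⁺]_out/[Li⁺]_in) with z = +1.
= (61.4/1) · log₁₀(1.4/3.7) = 61.40 · log₁₀(0.3784)
= 61.40 · (-0.4221) = -25.92 mV

-26 mV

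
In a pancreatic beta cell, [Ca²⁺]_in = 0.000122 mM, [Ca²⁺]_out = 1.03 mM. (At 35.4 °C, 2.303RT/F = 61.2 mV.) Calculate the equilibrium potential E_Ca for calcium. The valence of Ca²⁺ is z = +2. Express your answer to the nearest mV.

120 mV

E = (61.2/z) · log₁₀([Ca²⁺]_out/[Ca²⁺]_in) with z = +2.
= (61.2/2) · log₁₀(1.03/0.000122) = 30.60 · log₁₀(8443)
= 30.60 · (3.9265) = 120.15 mV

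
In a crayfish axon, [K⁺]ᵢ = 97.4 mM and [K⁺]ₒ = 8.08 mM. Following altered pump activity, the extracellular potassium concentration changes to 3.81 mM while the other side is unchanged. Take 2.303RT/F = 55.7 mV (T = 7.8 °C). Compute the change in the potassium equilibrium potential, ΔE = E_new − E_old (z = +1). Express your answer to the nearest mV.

-18 mV

E_old = (55.7/1)·log₁₀(8.08/97.4) = -60.22 mV
E_new = (55.7/1)·log₁₀(3.81/97.4) = -78.41 mV
ΔE = -78.41 − (-60.22) = -18.19 mV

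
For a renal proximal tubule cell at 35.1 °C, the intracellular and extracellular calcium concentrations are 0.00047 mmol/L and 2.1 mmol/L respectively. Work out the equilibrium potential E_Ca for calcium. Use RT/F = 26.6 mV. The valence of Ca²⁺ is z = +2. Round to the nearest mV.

E = (26.6/z) · ln([Ca²⁺]_out/[Ca²⁺]_in) with z = +2.
= (26.6/2) · ln(2.1/0.00047) = 13.30 · ln(4468)
= 13.30 · (8.4047) = 111.78 mV

112 mV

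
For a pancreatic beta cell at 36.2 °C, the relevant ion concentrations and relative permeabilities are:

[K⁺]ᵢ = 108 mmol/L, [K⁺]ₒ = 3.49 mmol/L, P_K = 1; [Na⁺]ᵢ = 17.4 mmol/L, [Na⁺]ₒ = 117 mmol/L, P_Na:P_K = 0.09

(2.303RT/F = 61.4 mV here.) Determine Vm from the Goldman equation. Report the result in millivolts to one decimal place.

Vm = 61.4 · log₁₀[(Σ P·[cation]ₒ + Σ P·[anion]ᵢ) / (Σ P·[cation]ᵢ + Σ P·[anion]ₒ)]
Numerator = 1×3.49 + 0.09×117 = 14.02
Denominator = 1×108 + 0.09×17.4 = 109.6
Vm = 61.4 · log₁₀(0.12796) = 61.4 × (-0.8929) = -54.83 mV

-54.8 mV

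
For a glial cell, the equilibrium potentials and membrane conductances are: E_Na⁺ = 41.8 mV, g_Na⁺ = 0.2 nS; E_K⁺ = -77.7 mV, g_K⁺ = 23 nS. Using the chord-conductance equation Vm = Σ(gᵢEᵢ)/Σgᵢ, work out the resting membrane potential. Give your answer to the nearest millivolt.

-77 mV

Σ gᵢEᵢ = 0.2·(41.8) + 23·(-77.7) = -1778.74
Σ gᵢ = 0.2 + 23 = 23.2
Vm = -1778.74 / 23.2 = -76.67 mV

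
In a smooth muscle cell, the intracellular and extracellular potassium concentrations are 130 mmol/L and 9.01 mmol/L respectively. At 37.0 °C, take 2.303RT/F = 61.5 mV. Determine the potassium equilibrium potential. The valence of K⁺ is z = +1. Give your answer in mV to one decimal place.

-71.3 mV

E = (61.5/z) · log₁₀([K⁺]_out/[K⁺]_in) with z = +1.
= (61.5/1) · log₁₀(9.01/130) = 61.50 · log₁₀(0.06931)
= 61.50 · (-1.1592) = -71.29 mV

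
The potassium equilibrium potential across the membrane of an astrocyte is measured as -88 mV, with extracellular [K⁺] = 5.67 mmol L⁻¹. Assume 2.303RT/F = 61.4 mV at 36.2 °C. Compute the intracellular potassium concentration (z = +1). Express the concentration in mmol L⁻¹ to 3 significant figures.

154 mmol L⁻¹

Nernst: E = (61.4/1) · log₁₀([out]/[in]), so log₁₀([out]/[in]) = -88.0 × 1 / 61.4 = -1.4332.
[out]/[in] = 10^(-1.4332) = 0.03688.
[in] = 5.67 / 0.03688 = 153.7 mmol L⁻¹.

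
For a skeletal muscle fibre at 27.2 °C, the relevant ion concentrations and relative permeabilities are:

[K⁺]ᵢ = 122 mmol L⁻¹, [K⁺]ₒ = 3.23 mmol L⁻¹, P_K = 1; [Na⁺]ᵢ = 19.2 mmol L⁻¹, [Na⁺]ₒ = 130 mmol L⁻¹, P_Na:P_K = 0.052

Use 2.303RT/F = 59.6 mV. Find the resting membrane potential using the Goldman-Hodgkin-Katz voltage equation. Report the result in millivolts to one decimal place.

Vm = 59.6 · log₁₀[(Σ P·[cation]ₒ + Σ P·[anion]ᵢ) / (Σ P·[cation]ᵢ + Σ P·[anion]ₒ)]
Numerator = 1×3.23 + 0.052×130 = 9.99
Denominator = 1×122 + 0.052×19.2 = 123
Vm = 59.6 · log₁₀(0.081221) = 59.6 × (-1.0903) = -64.98 mV

-65.0 mV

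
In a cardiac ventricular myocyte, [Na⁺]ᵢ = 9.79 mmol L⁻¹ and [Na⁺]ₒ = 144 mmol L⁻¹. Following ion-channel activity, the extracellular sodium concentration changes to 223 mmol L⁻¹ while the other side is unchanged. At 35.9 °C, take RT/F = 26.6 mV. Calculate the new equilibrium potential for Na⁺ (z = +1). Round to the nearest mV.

83 mV

After the shift: [Na⁺]_out = 223, [Na⁺]_in = 9.79 mmol L⁻¹.
E_new = (26.6/1)·ln(223/9.79) = 26.60 · (3.1258) = 83.15 mV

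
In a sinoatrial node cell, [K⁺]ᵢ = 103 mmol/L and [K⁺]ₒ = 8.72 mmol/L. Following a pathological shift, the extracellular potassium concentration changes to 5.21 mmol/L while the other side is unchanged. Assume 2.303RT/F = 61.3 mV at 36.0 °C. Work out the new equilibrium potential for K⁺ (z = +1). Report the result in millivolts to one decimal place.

-79.4 mV

After the shift: [K⁺]_out = 5.21, [K⁺]_in = 103 mmol/L.
E_new = (61.3/1)·log₁₀(5.21/103) = 61.30 · (-1.2960) = -79.44 mV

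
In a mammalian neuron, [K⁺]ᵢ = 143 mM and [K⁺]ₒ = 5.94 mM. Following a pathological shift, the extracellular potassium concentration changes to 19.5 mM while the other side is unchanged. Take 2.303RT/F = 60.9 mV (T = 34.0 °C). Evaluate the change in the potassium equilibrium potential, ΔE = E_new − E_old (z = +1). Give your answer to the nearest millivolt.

E_old = (60.9/1)·log₁₀(5.94/143) = -84.14 mV
E_new = (60.9/1)·log₁₀(19.5/143) = -52.70 mV
ΔE = -52.70 − (-84.14) = 31.44 mV

31 mV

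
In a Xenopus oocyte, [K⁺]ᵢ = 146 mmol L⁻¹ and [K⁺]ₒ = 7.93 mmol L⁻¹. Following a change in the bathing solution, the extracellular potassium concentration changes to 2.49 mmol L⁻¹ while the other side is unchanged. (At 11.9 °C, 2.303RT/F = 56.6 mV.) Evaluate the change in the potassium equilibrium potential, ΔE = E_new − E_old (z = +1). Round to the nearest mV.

-28 mV

E_old = (56.6/1)·log₁₀(7.93/146) = -71.60 mV
E_new = (56.6/1)·log₁₀(2.49/146) = -100.08 mV
ΔE = -100.08 − (-71.60) = -28.47 mV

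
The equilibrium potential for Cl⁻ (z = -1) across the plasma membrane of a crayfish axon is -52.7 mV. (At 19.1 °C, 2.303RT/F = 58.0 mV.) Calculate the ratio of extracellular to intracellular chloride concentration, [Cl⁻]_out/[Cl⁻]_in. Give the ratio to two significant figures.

8.1

log₁₀([out]/[in]) = E·z/(58.0) = -52.7 × -1 / 58.0 = 0.9086
[out]/[in] = 10^(0.9086) = 8.103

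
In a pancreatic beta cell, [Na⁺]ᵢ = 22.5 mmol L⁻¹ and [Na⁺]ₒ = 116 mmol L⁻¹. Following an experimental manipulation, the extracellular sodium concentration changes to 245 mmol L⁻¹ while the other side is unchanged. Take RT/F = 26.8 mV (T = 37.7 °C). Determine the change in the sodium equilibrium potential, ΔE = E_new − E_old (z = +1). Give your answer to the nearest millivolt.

20 mV

E_old = (26.8/1)·ln(116/22.5) = 43.95 mV
E_new = (26.8/1)·ln(245/22.5) = 63.99 mV
ΔE = 63.99 − (43.95) = 20.04 mV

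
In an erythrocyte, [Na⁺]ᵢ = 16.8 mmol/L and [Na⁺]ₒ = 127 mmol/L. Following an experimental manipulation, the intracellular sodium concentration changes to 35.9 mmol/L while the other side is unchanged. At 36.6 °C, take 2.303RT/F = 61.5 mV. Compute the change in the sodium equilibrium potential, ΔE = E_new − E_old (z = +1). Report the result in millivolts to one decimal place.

E_old = (61.5/1)·log₁₀(127/16.8) = 54.03 mV
E_new = (61.5/1)·log₁₀(127/35.9) = 33.75 mV
ΔE = 33.75 − (54.03) = -20.28 mV

-20.3 mV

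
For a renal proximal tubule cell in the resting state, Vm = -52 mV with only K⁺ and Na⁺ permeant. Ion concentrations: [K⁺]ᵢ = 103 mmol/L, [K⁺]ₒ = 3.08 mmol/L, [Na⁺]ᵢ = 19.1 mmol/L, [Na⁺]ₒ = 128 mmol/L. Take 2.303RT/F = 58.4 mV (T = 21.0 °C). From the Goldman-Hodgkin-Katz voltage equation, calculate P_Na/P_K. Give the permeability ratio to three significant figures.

Let α = P_Na/P_K. GHK: Vm = 58.4·log₁₀[(Kₒ + α·Naₒ)/(Kᵢ + α·Naᵢ)].
10^(Vm/58.4) = 10^(-52.0/58.4) = 0.1287
So 0.1287·(Kᵢ + α·Naᵢ) = Kₒ + α·Naₒ → α = (0.1287·103.0 − 3.08) / (128.0 − 0.1287·19.1)
α = (13.26 − 3.08) / (128.0 − 2.458) = 10.18/125.5 = 0.08106

0.0811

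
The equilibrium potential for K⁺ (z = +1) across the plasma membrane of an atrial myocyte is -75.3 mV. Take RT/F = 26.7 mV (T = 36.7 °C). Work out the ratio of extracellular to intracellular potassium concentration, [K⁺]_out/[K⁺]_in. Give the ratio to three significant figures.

0.0596

ln([out]/[in]) = E·z/(26.7) = -75.3 × 1 / 26.7 = -2.8202
[out]/[in] = e^(-2.8202) = 0.05959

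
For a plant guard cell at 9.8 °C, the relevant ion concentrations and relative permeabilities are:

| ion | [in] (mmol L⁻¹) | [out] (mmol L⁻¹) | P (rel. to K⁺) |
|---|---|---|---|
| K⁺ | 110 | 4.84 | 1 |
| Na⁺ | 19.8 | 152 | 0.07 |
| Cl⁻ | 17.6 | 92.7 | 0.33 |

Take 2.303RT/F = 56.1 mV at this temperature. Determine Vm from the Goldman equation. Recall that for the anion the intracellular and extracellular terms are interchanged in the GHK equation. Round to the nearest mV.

Vm = 56.1 · log₁₀[(Σ P·[cation]ₒ + Σ P·[anion]ᵢ) / (Σ P·[cation]ᵢ + Σ P·[anion]ₒ)]
Numerator = 1×4.84 + 0.07×152 + 0.33×17.6 = 21.29
Denominator = 1×110 + 0.07×19.8 + 0.33×92.7 = 142
Vm = 56.1 · log₁₀(0.14994) = 56.1 × (-0.8241) = -46.23 mV

-46 mV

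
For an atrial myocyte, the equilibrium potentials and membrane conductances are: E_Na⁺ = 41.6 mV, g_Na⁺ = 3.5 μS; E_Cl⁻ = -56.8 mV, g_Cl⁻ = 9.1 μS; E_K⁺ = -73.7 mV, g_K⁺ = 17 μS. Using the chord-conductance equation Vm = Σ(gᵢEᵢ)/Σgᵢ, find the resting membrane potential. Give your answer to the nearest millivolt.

Σ gᵢEᵢ = 3.5·(41.6) + 9.1·(-56.8) + 17·(-73.7) = -1624.18
Σ gᵢ = 3.5 + 9.1 + 17 = 29.6
Vm = -1624.18 / 29.6 = -54.87 mV

-55 mV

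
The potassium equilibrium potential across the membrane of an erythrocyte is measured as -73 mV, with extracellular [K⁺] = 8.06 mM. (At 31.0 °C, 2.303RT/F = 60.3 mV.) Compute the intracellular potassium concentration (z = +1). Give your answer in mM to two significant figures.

Nernst: E = (60.3/1) · log₁₀([out]/[in]), so log₁₀([out]/[in]) = -73.0 × 1 / 60.3 = -1.2106.
[out]/[in] = 10^(-1.2106) = 0.06157.
[in] = 8.06 / 0.06157 = 130.9 mM.

130 mM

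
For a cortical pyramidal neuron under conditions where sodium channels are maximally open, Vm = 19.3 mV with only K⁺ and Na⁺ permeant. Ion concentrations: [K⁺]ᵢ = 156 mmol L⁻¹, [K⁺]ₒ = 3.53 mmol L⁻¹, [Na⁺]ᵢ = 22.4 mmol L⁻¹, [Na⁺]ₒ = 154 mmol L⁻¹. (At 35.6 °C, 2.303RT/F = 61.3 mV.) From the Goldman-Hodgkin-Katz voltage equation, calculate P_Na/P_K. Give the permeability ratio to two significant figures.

3.0

Let α = P_Na/P_K. GHK: Vm = 61.3·log₁₀[(Kₒ + α·Naₒ)/(Kᵢ + α·Naᵢ)].
10^(Vm/61.3) = 10^(19.3/61.3) = 2.0646
So 2.0646·(Kᵢ + α·Naᵢ) = Kₒ + α·Naₒ → α = (2.0646·156.0 − 3.53) / (154.0 − 2.0646·22.4)
α = (322.1 − 3.53) / (154.0 − 46.25) = 318.6/107.8 = 2.956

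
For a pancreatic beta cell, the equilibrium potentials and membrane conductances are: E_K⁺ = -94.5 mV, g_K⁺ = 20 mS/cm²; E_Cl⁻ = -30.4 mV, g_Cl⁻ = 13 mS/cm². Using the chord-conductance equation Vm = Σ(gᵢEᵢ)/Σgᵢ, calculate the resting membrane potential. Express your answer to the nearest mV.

Σ gᵢEᵢ = 20·(-94.5) + 13·(-30.4) = -2285.20
Σ gᵢ = 20 + 13 = 33
Vm = -2285.20 / 33 = -69.25 mV

-69 mV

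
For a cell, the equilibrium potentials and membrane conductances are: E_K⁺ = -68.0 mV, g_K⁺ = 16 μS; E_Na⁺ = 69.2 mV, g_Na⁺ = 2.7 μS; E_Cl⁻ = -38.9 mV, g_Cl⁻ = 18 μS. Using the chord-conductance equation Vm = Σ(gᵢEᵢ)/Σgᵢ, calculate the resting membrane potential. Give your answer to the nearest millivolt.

-44 mV

Σ gᵢEᵢ = 16·(-68.0) + 2.7·(69.2) + 18·(-38.9) = -1601.36
Σ gᵢ = 16 + 2.7 + 18 = 36.7
Vm = -1601.36 / 36.7 = -43.63 mV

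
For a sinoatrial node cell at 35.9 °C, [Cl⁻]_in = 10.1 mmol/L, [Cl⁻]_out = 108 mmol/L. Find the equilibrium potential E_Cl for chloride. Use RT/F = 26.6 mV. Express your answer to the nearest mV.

E = (26.6/z) · ln([Cl⁻]_out/[Cl⁻]_in) with z = -1.
For an anion, dividing by z = -1 reverses the sign.
= (26.6/-1) · ln(108/10.1) = -26.60 · ln(10.69)
= -26.60 · (2.3696) = -63.03 mV

-63 mV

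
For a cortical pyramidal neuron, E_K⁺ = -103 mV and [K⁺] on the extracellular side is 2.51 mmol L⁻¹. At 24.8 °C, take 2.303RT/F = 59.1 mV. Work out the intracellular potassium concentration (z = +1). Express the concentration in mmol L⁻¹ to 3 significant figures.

139 mmol L⁻¹

Nernst: E = (59.1/1) · log₁₀([out]/[in]), so log₁₀([out]/[in]) = -103.0 × 1 / 59.1 = -1.7428.
[out]/[in] = 10^(-1.7428) = 0.01808.
[in] = 2.51 / 0.01808 = 138.8 mmol L⁻¹.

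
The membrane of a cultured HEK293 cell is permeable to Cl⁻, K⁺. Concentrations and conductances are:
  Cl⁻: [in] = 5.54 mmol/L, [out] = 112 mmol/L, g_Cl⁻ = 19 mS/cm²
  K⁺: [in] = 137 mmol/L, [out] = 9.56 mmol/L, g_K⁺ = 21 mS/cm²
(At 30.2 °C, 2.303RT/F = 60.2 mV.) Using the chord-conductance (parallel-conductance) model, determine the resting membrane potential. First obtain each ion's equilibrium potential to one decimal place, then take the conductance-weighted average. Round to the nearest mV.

E_Cl⁻ = (60.2/-1)·log₁₀(112/5.54) = -78.6 mV
E_K⁺ = (60.2/1)·log₁₀(9.56/137) = -69.6 mV
Vm = (Σ gᵢEᵢ)/(Σ gᵢ) = (19·-78.6 + 21·-69.6) / (19 + 21)
= -2955.00 / 40 = -73.88 mV

-74 mV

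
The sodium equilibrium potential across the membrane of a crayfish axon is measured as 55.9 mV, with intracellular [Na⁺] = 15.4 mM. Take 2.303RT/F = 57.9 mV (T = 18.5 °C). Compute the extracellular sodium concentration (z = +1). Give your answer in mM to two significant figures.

140 mM

Nernst: E = (57.9/1) · log₁₀([out]/[in]), so log₁₀([out]/[in]) = 55.9 × 1 / 57.9 = 0.9655.
[out]/[in] = 10^(0.9655) = 9.235.
[out] = 9.235 × 15.4 = 142.2 mM.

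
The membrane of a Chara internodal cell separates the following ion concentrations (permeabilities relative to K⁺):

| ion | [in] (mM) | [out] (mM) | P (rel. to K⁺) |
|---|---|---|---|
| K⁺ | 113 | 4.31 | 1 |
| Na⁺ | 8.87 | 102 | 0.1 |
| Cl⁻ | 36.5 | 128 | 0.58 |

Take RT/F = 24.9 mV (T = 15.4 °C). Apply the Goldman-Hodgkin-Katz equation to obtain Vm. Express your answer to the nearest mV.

Vm = 24.9 · ln[(Σ P·[cation]ₒ + Σ P·[anion]ᵢ) / (Σ P·[cation]ᵢ + Σ P·[anion]ₒ)]
Numerator = 1×4.31 + 0.1×102 + 0.58×36.5 = 35.68
Denominator = 1×113 + 0.1×8.87 + 0.58×128 = 188.1
Vm = 24.9 · ln(0.18966) = 24.9 × (-1.6625) = -41.40 mV

-41 mV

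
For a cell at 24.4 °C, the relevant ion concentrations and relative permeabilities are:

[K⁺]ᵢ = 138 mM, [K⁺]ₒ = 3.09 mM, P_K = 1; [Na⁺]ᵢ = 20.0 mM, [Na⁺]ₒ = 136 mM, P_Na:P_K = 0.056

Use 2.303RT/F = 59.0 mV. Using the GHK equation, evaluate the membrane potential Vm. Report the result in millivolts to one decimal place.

-65.7 mV

Vm = 59.0 · log₁₀[(Σ P·[cation]ₒ + Σ P·[anion]ᵢ) / (Σ P·[cation]ᵢ + Σ P·[anion]ₒ)]
Numerator = 1×3.09 + 0.056×136 = 10.71
Denominator = 1×138 + 0.056×20.0 = 139.1
Vm = 59.0 · log₁₀(0.076955) = 59.0 × (-1.1138) = -65.71 mV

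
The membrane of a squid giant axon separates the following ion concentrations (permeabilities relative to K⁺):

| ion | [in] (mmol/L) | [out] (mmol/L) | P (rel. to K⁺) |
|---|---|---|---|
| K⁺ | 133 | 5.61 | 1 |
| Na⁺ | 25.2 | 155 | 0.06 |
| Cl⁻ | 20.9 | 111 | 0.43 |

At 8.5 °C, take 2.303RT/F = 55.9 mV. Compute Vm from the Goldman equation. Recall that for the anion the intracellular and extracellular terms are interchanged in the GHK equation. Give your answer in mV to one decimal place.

-49.3 mV

Vm = 55.9 · log₁₀[(Σ P·[cation]ₒ + Σ P·[anion]ᵢ) / (Σ P·[cation]ᵢ + Σ P·[anion]ₒ)]
Numerator = 1×5.61 + 0.06×155 + 0.43×20.9 = 23.9
Denominator = 1×133 + 0.06×25.2 + 0.43×111 = 182.2
Vm = 55.9 · log₁₀(0.13113) = 55.9 × (-0.8823) = -49.32 mV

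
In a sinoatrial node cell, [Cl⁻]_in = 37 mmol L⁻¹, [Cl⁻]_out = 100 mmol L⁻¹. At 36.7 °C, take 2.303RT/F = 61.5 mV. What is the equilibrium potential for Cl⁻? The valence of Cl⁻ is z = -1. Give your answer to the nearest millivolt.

E = (61.5/z) · log₁₀([Cl⁻]_out/[Cl⁻]_in) with z = -1.
For an anion, dividing by z = -1 reverses the sign.
= (61.5/-1) · log₁₀(100/37) = -61.50 · log₁₀(2.703)
= -61.50 · (0.4318) = -26.56 mV

-27 mV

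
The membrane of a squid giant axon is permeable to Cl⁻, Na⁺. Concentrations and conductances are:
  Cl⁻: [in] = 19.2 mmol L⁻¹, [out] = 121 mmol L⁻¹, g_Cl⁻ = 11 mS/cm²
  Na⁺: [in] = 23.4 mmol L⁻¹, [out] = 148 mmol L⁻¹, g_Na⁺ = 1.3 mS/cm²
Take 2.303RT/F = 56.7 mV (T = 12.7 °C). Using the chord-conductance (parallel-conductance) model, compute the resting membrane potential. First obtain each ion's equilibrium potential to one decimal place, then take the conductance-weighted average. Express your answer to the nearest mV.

-36 mV

E_Cl⁻ = (56.7/-1)·log₁₀(121/19.2) = -45.3 mV
E_Na⁺ = (56.7/1)·log₁₀(148/23.4) = 45.4 mV
Vm = (Σ gᵢEᵢ)/(Σ gᵢ) = (11·-45.3 + 1.3·45.4) / (11 + 1.3)
= -439.28 / 12.3 = -35.71 mV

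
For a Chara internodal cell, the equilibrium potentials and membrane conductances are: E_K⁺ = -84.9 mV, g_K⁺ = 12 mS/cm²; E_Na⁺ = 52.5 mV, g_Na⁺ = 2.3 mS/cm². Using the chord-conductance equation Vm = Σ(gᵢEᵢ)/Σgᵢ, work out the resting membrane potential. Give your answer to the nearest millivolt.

-63 mV

Σ gᵢEᵢ = 12·(-84.9) + 2.3·(52.5) = -898.05
Σ gᵢ = 12 + 2.3 = 14.3
Vm = -898.05 / 14.3 = -62.80 mV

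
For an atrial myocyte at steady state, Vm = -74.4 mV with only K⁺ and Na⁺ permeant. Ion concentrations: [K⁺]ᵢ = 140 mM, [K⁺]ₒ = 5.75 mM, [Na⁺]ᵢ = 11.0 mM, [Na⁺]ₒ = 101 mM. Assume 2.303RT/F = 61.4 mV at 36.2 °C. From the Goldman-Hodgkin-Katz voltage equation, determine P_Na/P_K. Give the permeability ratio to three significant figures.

Let α = P_Na/P_K. GHK: Vm = 61.4·log₁₀[(Kₒ + α·Naₒ)/(Kᵢ + α·Naᵢ)].
10^(Vm/61.4) = 10^(-74.4/61.4) = 0.061415
So 0.061415·(Kᵢ + α·Naᵢ) = Kₒ + α·Naₒ → α = (0.061415·140.0 − 5.75) / (101.0 − 0.061415·11.0)
α = (8.598 − 5.75) / (101.0 − 0.6756) = 2.848/100.3 = 0.02839

0.0284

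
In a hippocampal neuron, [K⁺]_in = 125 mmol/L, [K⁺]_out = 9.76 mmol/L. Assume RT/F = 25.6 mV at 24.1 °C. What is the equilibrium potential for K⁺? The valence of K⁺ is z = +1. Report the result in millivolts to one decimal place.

-65.3 mV

E = (25.6/z) · ln([K⁺]_out/[K⁺]_in) with z = +1.
= (25.6/1) · ln(9.76/125) = 25.60 · ln(0.07808)
= 25.60 · (-2.5500) = -65.28 mV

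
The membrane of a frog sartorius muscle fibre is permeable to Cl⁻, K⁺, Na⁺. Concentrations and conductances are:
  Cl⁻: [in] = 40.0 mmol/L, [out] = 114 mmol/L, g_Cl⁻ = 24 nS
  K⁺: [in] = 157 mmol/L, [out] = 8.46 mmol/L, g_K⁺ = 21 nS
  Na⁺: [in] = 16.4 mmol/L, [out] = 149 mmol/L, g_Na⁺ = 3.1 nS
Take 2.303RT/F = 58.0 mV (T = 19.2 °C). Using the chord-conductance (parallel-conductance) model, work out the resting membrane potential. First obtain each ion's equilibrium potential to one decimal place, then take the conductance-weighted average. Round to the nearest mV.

E_Cl⁻ = (58.0/-1)·log₁₀(114/40.0) = -26.4 mV
E_K⁺ = (58.0/1)·log₁₀(8.46/157) = -73.6 mV
E_Na⁺ = (58.0/1)·log₁₀(149/16.4) = 55.6 mV
Vm = (Σ gᵢEᵢ)/(Σ gᵢ) = (24·-26.4 + 21·-73.6 + 3.1·55.6) / (24 + 21 + 3.1)
= -2006.84 / 48.1 = -41.72 mV

-42 mV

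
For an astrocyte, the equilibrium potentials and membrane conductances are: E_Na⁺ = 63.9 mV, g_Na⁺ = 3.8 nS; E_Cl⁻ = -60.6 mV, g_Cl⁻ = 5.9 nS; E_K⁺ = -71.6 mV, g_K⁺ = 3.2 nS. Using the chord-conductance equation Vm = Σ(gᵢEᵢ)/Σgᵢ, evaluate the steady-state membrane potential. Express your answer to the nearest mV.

-27 mV

Σ gᵢEᵢ = 3.8·(63.9) + 5.9·(-60.6) + 3.2·(-71.6) = -343.84
Σ gᵢ = 3.8 + 5.9 + 3.2 = 12.9
Vm = -343.84 / 12.9 = -26.65 mV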